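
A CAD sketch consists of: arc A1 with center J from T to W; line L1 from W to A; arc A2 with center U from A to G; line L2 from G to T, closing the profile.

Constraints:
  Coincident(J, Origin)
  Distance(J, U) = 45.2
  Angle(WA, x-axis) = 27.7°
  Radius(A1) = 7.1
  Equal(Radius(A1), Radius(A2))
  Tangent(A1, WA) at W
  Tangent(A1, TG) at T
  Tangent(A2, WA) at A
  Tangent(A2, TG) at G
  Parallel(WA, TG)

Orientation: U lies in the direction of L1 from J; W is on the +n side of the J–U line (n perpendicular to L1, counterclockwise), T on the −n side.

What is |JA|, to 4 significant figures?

45.75

Tangency of A1 to both parallel lines with radius 7.1 puts W and T at J ± 7.1·n: W = (-3.300, 6.286), T = (3.300, -6.286). Equal radii place A and G the same way about U: A = U + 7.1·n = (36.72, 27.30), G = U − 7.1·n = (43.32, 14.72). Then |JA| = |A − J| = 45.75.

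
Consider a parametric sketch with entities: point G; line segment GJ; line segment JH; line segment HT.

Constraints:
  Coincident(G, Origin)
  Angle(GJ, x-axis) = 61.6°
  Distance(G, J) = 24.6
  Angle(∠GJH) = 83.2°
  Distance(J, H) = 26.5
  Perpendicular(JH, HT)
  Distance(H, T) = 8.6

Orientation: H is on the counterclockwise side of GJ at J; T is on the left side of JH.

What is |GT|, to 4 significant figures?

28.41

G is at the origin; GJ runs at 61.6° with length 24.6, so J = 24.6·(cos 61.6°, sin 61.6°) = (11.70, 21.64). ∠GJH = 83.2°, so JH runs at 61.6° + (180° − 83.2°) = 158.4° from the x-axis; with |JH| = 26.5, H = J + 26.5·(cos 158.4°, sin 158.4°) = (-12.94, 31.39). JH is perpendicular to HT; with |HT| = 8.6 on the left of JH, T = H + 8.6·(-0.3681, -0.9298) = (-16.10, 23.40). Then |GT| = |T − G| = 28.41.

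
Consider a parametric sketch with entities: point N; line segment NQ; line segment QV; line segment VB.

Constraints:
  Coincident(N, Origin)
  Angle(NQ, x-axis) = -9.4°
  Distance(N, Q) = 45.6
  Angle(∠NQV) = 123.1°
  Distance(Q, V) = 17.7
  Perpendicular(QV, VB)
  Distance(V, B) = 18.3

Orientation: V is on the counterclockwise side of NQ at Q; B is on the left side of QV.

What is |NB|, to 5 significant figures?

47.021

N is at the origin; NQ runs at -9.4° with length 45.6, so Q = 45.6·(cos -9.4°, sin -9.4°) = (44.988, -7.4477). ∠NQV = 123.1°, so QV runs at -9.4° + (180° − 123.1°) = 47.500° from the x-axis; with |QV| = 17.7, V = Q + 17.7·(cos 47.500°, sin 47.500°) = (56.946, 5.6021). The perpendicularity gives VB at right angles to QV; with |VB| = 18.3 on the left of QV, B = V + 18.3·(-0.73728, 0.67559) = (43.453, 17.965). Then |NB| = |B − N| = 47.021.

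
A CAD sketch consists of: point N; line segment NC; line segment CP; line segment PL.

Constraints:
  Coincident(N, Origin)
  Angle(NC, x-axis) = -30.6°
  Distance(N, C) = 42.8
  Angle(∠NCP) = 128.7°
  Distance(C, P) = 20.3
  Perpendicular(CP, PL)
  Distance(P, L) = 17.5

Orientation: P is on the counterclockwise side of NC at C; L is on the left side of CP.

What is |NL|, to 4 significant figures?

49.67

N is at the origin; NC runs at -30.6° with length 42.8, so C = 42.8·(cos -30.6°, sin -30.6°) = (36.84, -21.79). ∠NCP = 128.7°, so CP runs at -30.6° + (180° − 128.7°) = 20.70° from the x-axis; with |CP| = 20.3, P = C + 20.3·(cos 20.70°, sin 20.70°) = (55.83, -14.61). CP is perpendicular to PL; with |PL| = 17.5 on the left of CP, L = P + 17.5·(-0.3535, 0.9354) = (49.64, 1.759). Then |NL| = |L − N| = 49.67.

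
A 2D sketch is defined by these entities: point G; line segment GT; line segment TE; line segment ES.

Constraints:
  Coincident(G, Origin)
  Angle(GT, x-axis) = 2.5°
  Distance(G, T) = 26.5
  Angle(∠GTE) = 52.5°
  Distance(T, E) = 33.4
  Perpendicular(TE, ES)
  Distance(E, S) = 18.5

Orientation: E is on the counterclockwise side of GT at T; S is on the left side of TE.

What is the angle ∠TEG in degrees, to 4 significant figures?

50.60°

G is at the origin; GT runs at 2.5° with length 26.5, so T = 26.5·(cos 2.5°, sin 2.5°) = (26.47, 1.156). ∠GTE = 52.5°, so TE runs at 2.5° + (180° − 52.5°) = 130.0° from the x-axis; with |TE| = 33.4, E = T + 33.4·(cos 130.0°, sin 130.0°) = (5.006, 26.74). Then cos ∠TEG = ET·EG / (|ET||EG|), giving 50.60°.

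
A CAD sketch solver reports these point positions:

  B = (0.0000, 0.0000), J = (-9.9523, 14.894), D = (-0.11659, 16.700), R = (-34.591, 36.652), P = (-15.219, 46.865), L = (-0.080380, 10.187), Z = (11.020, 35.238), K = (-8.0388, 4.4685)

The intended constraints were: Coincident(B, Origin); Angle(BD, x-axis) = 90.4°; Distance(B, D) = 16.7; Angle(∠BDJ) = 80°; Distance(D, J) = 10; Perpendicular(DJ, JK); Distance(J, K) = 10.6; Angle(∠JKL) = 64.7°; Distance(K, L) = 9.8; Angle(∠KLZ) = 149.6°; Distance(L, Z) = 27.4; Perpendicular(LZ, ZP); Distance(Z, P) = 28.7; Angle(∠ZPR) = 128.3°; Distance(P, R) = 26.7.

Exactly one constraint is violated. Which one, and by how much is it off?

Distance(P, R) = 26.7 — off by 4.80.

B = (0.00, 0.00) ✓; BD at 90.40° ✓; |BD| = 16.70 ✓; ∠BDJ = 80.00° ✓; |DJ| = 10.00 ✓; ∠(DJ, JK) = 90.00° ✓; |JK| = 10.60 ✓; ∠JKL = 64.70° ✓; |KL| = 9.800 ✓; ∠KLZ = 149.6° ✓; |LZ| = 27.40 ✓; ∠(LZ, ZP) = 90.00° ✓; |ZP| = 28.70 ✓; ∠ZPR = 128.3° ✓; |PR| = 21.90 ✗.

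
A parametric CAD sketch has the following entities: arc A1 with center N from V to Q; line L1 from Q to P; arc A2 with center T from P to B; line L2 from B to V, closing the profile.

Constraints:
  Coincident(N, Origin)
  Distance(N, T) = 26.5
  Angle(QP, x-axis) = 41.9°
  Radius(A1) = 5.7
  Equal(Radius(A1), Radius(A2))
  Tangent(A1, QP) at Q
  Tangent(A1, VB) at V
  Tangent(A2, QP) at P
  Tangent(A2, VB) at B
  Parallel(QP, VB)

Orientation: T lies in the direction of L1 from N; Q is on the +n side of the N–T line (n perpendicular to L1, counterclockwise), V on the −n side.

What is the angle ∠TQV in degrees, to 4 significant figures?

77.86°

The slot axis is L1's direction at 41.9°, so u = (cos 41.9°, sin 41.9°) = (0.7443, 0.6678) and n = (−sin 41.9°, cos 41.9°) = (-0.6678, 0.7443). N is at the origin and T lies 26.5 along u from N, so T = 26.5·u = (19.72, 17.70). Tangency of A1 to both parallel lines with radius 5.7 puts Q and V at N ± 5.7·n: Q = (-3.807, 4.243), V = (3.807, -4.243). Then cos ∠TQV = QT·QV / (|QT||QV|), giving 77.86°.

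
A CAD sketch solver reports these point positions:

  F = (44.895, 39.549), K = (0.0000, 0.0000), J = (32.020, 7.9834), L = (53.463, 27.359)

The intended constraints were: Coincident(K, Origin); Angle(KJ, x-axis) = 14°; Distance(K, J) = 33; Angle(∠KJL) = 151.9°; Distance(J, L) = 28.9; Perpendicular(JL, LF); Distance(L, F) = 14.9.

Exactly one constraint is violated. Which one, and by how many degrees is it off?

Perpendicular(JL, LF) — off by 7.00°.

K = (0.00, 0.00) ✓; KJ at 14.00° ✓; |KJ| = 33.00 ✓; ∠KJL = 151.9° ✓; |JL| = 28.90 ✓; ∠(JL, LF) = 83.00° ✗; |LF| = 14.90 ✓.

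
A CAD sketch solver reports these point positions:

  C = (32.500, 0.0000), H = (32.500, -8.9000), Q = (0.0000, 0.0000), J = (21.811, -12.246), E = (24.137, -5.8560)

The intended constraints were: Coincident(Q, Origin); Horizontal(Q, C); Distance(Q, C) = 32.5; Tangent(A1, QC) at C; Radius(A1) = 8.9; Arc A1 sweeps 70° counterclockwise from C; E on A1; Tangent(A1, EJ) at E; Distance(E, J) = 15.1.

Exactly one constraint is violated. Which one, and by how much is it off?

Distance(E, J) = 15.1 — off by 8.30.

Q = (0.00, 0.00) ✓; Q.y = 0.00, C.y = 0.00 ✓; |QC| = 32.50 ✓; ∠(HC, CQ) = 90.00° ✓; |HC| = 8.900 ✓; bearing(H→E) − bearing(H→C) = 70.00° ✓; |HE| = 8.900 ✓; ∠(HE, EJ) = 90.00° ✓; |EJ| = 6.800 ✗.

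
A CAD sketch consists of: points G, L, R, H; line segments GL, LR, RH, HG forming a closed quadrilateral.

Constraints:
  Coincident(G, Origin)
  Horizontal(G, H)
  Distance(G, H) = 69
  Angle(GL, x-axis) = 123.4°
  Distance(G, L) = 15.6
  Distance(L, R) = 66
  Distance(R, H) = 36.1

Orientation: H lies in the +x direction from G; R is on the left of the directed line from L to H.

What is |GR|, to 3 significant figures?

63.6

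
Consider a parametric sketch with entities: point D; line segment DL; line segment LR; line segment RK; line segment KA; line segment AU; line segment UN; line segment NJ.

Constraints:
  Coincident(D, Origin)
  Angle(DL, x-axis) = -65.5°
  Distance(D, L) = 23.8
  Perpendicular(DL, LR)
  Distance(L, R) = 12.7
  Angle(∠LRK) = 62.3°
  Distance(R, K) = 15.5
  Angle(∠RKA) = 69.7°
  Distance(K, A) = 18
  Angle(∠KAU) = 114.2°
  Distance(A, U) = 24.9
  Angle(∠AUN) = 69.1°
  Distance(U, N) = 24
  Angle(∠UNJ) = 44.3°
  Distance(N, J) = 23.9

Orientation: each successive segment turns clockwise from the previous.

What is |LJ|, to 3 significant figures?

6.63

D is at the origin; DL runs at -65.5° with length 23.8, so L = (9.87, -21.7). DL ⟂ LR, so LR runs at -156°; with |LR| = 12.7, R = (-1.69, -26.9). ∠LRK = 62.3° gives RK at 86.8° from the x-axis; with |RK| = 15.5, K = (-0.822, -11.4). ∠RKA = 69.7° gives KA at -23.5° from the x-axis; with |KA| = 18.0, A = (15.7, -18.6). ∠KAU = 114.2° gives AU at -89.3° from the x-axis; with |AU| = 24.9, U = (16.0, -43.5). ∠AUN = 69.1° gives UN at 160° from the x-axis; with |UN| = 24.0, N = (-6.53, -35.2). ∠UNJ = 44.3° gives NJ at 24.1° from the x-axis; with |NJ| = 23.9, J = (15.3, -25.5). Then |LJ| = |J − L| = 6.63.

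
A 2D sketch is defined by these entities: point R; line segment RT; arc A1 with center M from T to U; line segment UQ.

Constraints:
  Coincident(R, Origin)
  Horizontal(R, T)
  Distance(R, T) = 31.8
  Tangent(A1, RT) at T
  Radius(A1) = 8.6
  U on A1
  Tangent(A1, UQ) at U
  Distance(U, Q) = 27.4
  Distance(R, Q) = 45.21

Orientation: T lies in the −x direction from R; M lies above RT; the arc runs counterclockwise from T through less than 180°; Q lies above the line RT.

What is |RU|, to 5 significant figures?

25.138

Checks: |MU| = 8.600 ✓; ∠(MU, UQ) = 90.00° ✓; |UQ| = 27.40 ✓; |RQ| = 45.21 ✓.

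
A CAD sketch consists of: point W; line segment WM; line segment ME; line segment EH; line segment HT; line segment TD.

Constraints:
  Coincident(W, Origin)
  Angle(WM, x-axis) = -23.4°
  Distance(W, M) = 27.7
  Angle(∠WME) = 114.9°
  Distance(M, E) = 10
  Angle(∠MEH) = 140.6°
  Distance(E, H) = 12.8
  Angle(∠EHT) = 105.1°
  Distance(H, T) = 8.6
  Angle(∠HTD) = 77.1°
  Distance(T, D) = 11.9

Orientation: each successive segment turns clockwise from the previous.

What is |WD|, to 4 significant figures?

24.72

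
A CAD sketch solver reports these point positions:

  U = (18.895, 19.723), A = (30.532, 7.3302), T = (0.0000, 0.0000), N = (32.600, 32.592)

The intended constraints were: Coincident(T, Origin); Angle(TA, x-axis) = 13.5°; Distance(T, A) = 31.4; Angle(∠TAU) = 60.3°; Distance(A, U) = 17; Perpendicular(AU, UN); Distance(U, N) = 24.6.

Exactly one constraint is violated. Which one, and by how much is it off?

Distance(U, N) = 24.6 — off by 5.80.

T = (0.00, 0.00) ✓; TA at 13.50° ✓; |TA| = 31.40 ✓; ∠TAU = 60.30° ✓; |AU| = 17.00 ✓; ∠(AU, UN) = 90.00° ✓; |UN| = 18.80 ✗.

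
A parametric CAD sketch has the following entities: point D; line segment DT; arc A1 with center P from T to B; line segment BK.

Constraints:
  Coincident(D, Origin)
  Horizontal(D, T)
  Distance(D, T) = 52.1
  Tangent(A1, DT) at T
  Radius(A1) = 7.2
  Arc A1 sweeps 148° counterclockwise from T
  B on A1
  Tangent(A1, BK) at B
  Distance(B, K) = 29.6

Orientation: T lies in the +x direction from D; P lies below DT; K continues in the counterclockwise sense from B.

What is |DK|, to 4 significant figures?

78.91

D is at the origin; D and T share the same y with |DT| = 52.1 and T on the +x side, so T = (52.10, 0.000). Tangency of A1 to DT means the radius PT is perpendicular to DT, so P = T + (0, -7.2) = (52.10, -7.200). On A1, T sits at bearing 90° from P; a 148° counterclockwise sweep puts B at bearing 238°, so B = P + 7.2·(cos 238°, sin 238°) = (48.28, -13.31). Tangency of A1 to BK means the radius PB is perpendicular to BK, so BK runs along (−sin 238°, cos 238°); with |BK| = 29.6, K = (73.39, -28.99). Then |DK| = |K − D| = 78.91.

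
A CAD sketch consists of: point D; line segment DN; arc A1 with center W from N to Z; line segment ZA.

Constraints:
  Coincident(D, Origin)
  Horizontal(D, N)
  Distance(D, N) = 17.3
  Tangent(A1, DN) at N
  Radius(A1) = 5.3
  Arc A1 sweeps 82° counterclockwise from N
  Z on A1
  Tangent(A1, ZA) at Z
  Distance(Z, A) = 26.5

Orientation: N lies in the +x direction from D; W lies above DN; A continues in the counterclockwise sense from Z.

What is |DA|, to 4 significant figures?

40.46

On A1, N sits at bearing -90° from W; an 82° counterclockwise sweep puts Z at bearing -8°, so Z = W + 5.3·(cos -8°, sin -8°) = (22.55, 4.562). Since A1 is tangent to ZA there, WZ ⟂ ZA, so ZA runs along (−sin -8°, cos -8°); with |ZA| = 26.5, A = (26.24, 30.80). Then |DA| = |A − D| = 40.46.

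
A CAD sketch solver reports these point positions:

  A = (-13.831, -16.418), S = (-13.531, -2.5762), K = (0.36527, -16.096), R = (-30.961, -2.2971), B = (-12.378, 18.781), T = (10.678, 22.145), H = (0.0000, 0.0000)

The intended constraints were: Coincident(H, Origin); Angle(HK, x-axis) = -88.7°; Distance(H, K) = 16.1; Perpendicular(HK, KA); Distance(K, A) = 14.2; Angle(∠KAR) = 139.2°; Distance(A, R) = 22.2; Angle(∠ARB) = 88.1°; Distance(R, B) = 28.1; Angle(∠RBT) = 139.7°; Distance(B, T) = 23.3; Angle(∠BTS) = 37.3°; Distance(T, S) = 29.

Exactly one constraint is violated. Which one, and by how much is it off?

Distance(T, S) = 29 — off by 5.60.

H = (0.00, 0.00) ✓; HK at -88.70° ✓; |HK| = 16.10 ✓; ∠(HK, KA) = 90.00° ✓; |KA| = 14.20 ✓; ∠KAR = 139.2° ✓; |AR| = 22.20 ✓; ∠ARB = 88.10° ✓; |RB| = 28.10 ✓; ∠RBT = 139.7° ✓; |BT| = 23.30 ✓; ∠BTS = 37.30° ✓; |TS| = 34.60 ✗.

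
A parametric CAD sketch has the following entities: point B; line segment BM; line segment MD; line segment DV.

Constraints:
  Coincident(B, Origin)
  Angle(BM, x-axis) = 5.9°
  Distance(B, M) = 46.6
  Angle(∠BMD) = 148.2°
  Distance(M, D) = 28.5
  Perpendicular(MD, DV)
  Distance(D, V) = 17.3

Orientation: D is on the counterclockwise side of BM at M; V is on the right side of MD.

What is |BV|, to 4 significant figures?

79.94

B is at the origin; BM runs at 5.9° with length 46.6, so M = 46.6·(cos 5.9°, sin 5.9°) = (46.35, 4.790). ∠BMD = 148.2°, so MD runs at 5.9° + (180° − 148.2°) = 37.70° from the x-axis; with |MD| = 28.5, D = M + 28.5·(cos 37.70°, sin 37.70°) = (68.90, 22.22). MD ⟂ DV; with |DV| = 17.3 on the right of MD, V = D + 17.3·(0.6115, -0.7912) = (79.48, 8.530). Then |BV| = |V − B| = 79.94.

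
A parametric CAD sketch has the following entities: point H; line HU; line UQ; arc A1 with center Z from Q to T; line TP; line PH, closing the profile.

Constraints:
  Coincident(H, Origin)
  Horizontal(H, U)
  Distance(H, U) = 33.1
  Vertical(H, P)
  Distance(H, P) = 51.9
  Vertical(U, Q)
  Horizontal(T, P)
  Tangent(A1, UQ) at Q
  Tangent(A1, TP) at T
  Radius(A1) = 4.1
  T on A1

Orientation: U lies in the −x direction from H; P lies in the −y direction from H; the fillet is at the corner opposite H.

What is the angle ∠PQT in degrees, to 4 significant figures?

37.94°

The virtual corner opposite H is at (-33.10, -51.90). Tangency of A1 to UQ means the radius ZQ is perpendicular to UQ and tangency of A1 to TP means the radius ZT is perpendicular to TP, with radius 4.1, so the center Z sits 4.1 in from both sides at Z = (-29.00, -47.80). That places the tangent points at Q = (-33.10, -47.80) on UQ and T = (-29.00, -51.90) on TP. Then cos ∠PQT = QP·QT / (|QP||QT|), giving 37.94°.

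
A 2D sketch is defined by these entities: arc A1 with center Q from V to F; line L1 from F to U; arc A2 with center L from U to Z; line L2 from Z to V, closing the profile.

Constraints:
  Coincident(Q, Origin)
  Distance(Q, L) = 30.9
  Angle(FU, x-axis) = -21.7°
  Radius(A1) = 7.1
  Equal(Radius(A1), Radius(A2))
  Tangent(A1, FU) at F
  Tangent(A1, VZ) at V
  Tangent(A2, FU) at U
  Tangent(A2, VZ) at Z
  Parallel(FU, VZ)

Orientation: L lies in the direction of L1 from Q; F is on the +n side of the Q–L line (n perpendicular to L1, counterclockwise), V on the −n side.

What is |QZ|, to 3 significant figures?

31.7

Tangency of A1 to both parallel lines with radius 7.1 puts F and V at Q ± 7.1·n: F = (2.63, 6.60), V = (-2.63, -6.60). Equal radii place U and Z the same way about L: U = L + 7.1·n = (31.3, -4.83), Z = L − 7.1·n = (26.1, -18.0). Then |QZ| = |Z − Q| = 31.7.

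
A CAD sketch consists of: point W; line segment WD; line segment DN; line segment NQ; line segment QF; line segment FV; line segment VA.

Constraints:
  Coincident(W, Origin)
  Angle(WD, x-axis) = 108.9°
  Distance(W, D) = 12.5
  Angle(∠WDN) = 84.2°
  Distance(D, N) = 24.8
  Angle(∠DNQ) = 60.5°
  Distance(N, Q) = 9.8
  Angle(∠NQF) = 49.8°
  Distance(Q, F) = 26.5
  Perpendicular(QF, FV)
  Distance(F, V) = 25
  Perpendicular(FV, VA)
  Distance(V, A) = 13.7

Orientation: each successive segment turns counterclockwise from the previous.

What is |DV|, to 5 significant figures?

42.384

W is at the origin; WD runs at 108.9° with length 12.5, so D = (-4.0490, 11.826). ∠WDN = 84.2° gives DN at -155.30° from the x-axis; with |DN| = 24.8, N = (-26.580, 1.4630). ∠DNQ = 60.5° gives NQ at -35.800° from the x-axis; with |NQ| = 9.8, Q = (-18.632, -4.2696). ∠NQF = 49.8° gives QF at 94.400° from the x-axis; with |QF| = 26.5, F = (-20.665, 22.152). QF is perpendicular to FV, so FV runs at -175.60°; with |FV| = 25.0, V = (-45.591, 20.234). Then |DV| = |V − D| = 42.384.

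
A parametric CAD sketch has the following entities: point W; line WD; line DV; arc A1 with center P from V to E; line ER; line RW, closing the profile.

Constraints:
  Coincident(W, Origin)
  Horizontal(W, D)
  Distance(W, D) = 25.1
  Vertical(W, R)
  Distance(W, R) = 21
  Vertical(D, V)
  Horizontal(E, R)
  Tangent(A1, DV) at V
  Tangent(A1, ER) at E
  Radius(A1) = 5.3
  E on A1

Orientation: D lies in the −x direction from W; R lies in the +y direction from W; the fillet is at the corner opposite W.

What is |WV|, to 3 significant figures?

29.6

W is at the origin; W and D share the same y with |WD| = 25.1 and D on the −x side, so D = (-25.1, 0.00). WR is vertical with |WR| = 21.0 and R on the +y side, so R = (0.00, 21.0). The virtual corner opposite W is at (-25.1, 21.0). A1 meets DV tangentially, so PV is at right angles to DV and tangency of A1 to ER means the radius PE is perpendicular to ER, with radius 5.3, so the center P sits 5.3 in from both sides at P = (-19.8, 15.7). That places the tangent points at V = (-25.1, 15.7) on DV and E = (-19.8, 21.0) on ER. Then |WV| = |V − W| = 29.6.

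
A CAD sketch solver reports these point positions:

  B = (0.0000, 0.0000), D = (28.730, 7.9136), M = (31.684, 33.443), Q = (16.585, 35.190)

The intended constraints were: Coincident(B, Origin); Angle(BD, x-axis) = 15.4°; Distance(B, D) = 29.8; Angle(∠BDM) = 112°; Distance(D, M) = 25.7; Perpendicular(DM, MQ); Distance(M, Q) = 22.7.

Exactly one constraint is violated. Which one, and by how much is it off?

Distance(M, Q) = 22.7 — off by 7.50.

B = (0.00, 0.00) ✓; BD at 15.40° ✓; |BD| = 29.80 ✓; ∠BDM = 112.0° ✓; |DM| = 25.70 ✓; ∠(DM, MQ) = 90.00° ✓; |MQ| = 15.20 ✗.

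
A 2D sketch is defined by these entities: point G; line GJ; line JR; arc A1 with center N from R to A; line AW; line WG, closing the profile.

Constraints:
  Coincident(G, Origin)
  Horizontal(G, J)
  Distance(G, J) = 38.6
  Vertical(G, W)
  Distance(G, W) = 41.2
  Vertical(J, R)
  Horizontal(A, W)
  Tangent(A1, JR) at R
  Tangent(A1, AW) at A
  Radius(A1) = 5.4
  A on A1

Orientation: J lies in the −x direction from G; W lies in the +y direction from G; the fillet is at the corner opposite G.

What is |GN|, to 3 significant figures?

48.8

G is at the origin; GJ is horizontal with |GJ| = 38.6 and J on the −x side, so J = (-38.6, 0.00). GW is vertical with |GW| = 41.2 and W on the +y side, so W = (0.00, 41.2). The virtual corner opposite G is at (-38.6, 41.2). A1 meets JR tangentially, so NR is at right angles to JR and the tangent condition forces NA to be normal to AW, with radius 5.4, so the center N sits 5.4 in from both sides at N = (-33.2, 35.8). Then |GN| = |N − G| = 48.8.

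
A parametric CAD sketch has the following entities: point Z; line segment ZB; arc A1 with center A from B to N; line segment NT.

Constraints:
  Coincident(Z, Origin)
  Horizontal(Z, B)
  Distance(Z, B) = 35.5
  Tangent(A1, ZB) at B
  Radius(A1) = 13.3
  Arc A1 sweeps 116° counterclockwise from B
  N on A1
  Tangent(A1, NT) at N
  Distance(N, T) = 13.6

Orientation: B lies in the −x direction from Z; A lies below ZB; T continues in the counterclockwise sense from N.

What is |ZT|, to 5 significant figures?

52.006

On A1, B sits at bearing 90° from A; a 116° counterclockwise sweep puts N at bearing 206°, so N = A + 13.3·(cos 206°, sin 206°) = (-47.454, -19.130). The tangent condition forces AN to be normal to NT, so NT runs along (−sin 206°, cos 206°); with |NT| = 13.6, T = (-41.492, -31.354). Then |ZT| = |T − Z| = 52.006.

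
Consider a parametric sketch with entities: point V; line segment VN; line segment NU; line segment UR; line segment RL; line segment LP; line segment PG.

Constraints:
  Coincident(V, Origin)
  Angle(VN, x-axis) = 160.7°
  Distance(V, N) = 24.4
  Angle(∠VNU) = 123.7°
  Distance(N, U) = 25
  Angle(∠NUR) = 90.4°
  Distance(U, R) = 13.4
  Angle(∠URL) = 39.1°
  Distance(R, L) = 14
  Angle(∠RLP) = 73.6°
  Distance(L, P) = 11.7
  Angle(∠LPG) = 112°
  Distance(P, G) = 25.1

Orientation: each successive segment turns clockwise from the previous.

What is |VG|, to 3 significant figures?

58.4

V is at the origin; VN runs at 160.7° with length 24.4, so N = (-23.0, 8.06). ∠VNU = 123.7° gives NU at 104° from the x-axis; with |NU| = 25.0, U = (-29.2, 32.3). ∠NUR = 90.4° gives UR at 14.8° from the x-axis; with |UR| = 13.4, R = (-16.3, 35.7). ∠URL = 39.1° gives RL at -126° from the x-axis; with |RL| = 14.0, L = (-24.5, 24.4). ∠RLP = 73.6° gives LP at 128° from the x-axis; with |LP| = 11.7, P = (-31.7, 33.7). ∠LPG = 112.0° gives PG at 59.5° from the x-axis; with |PG| = 25.1, G = (-18.9, 55.3). Then |VG| = |G − V| = 58.4.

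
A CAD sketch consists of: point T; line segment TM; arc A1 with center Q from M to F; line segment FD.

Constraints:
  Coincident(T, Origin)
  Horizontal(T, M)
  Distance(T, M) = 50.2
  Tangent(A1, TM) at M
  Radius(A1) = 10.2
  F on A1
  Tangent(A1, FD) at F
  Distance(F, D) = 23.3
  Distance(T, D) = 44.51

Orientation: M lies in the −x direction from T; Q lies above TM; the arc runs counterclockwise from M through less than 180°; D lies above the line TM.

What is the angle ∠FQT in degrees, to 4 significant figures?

6.027°

Checks: |TM| = 50.20 ✓; |QF| = 10.20 ✓; ∠(QF, FD) = 90.00° ✓; |FD| = 23.30 ✓; |TD| = 44.51 ✓.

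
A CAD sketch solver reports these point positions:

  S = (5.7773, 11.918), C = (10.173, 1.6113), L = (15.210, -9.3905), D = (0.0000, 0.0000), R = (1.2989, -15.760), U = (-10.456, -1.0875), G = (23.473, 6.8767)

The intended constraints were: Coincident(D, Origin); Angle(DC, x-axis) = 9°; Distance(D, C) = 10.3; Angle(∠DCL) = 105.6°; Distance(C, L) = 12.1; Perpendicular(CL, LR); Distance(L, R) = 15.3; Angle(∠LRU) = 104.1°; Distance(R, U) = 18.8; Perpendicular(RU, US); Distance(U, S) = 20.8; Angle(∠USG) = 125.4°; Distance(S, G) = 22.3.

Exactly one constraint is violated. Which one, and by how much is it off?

Distance(S, G) = 22.3 — off by 3.90.

D = (0.00, 0.00) ✓; DC at 9.000° ✓; |DC| = 10.30 ✓; ∠DCL = 105.6° ✓; |CL| = 12.10 ✓; ∠(CL, LR) = 90.00° ✓; |LR| = 15.30 ✓; ∠LRU = 104.1° ✓; |RU| = 18.80 ✓; ∠(RU, US) = 90.00° ✓; |US| = 20.80 ✓; ∠USG = 125.4° ✓; |SG| = 18.40 ✗.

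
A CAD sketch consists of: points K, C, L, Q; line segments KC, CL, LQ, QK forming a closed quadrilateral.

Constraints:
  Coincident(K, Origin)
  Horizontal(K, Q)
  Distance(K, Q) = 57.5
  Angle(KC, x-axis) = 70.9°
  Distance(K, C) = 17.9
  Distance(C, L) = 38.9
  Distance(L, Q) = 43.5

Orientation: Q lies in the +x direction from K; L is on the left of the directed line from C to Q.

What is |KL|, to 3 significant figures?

54.3

Checks: |CL| = 38.90 ✓; |LQ| = 43.50 ✓.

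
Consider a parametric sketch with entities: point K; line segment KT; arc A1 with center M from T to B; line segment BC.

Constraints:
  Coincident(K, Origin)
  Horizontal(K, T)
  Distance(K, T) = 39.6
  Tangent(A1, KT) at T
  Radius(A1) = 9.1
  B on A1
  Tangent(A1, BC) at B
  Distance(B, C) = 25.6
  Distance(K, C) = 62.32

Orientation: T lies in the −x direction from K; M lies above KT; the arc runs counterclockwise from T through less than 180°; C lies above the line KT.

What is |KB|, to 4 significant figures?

37.26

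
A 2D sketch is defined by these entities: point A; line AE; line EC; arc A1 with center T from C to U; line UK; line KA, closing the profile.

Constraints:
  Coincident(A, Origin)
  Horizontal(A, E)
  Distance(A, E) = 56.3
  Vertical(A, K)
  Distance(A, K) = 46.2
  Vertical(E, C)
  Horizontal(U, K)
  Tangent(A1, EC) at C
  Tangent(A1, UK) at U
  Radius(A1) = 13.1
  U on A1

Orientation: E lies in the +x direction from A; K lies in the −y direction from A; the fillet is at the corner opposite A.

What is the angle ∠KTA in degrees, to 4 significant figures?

54.33°

A is at the origin; AE is horizontal with |AE| = 56.3 and E on the +x side, so E = (56.30, 0.000). AK is vertical with |AK| = 46.2 and K on the −y side, so K = (0.000, -46.20). The virtual corner opposite A is at (56.30, -46.20). Since A1 is tangent to EC there, TC ⟂ EC and since A1 is tangent to UK there, TU ⟂ UK, with radius 13.1, so the center T sits 13.1 in from both sides at T = (43.20, -33.10). Then cos ∠KTA = TK·TA / (|TK||TA|), giving 54.33°.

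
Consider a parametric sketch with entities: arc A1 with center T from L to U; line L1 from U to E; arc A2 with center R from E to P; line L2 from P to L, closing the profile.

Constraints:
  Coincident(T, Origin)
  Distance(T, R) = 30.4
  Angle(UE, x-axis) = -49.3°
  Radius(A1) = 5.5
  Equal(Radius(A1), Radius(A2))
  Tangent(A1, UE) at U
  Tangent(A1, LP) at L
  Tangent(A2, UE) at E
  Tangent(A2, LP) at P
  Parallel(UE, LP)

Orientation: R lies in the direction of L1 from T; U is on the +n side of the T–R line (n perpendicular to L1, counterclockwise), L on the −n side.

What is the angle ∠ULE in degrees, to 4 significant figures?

70.11°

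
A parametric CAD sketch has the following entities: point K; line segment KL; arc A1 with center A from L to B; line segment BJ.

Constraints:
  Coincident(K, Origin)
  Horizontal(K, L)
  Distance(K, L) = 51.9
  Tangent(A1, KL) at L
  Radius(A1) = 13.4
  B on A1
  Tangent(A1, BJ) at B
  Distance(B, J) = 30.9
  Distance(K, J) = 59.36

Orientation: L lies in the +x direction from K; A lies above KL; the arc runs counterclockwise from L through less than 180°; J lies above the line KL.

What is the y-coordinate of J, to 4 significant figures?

44.59

Checks: |AB| = 13.40 ✓; ∠(AB, BJ) = 90.00° ✓; |BJ| = 30.90 ✓; |KJ| = 59.36 ✓.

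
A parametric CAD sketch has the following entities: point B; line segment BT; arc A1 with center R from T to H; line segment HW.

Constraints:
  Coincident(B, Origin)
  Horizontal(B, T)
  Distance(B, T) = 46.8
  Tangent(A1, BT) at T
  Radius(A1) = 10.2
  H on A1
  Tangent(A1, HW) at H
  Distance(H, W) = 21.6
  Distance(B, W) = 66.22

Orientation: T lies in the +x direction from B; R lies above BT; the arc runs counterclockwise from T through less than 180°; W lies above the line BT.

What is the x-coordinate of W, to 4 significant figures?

58.50

Checks: B.y = 0.00, T.y = 0.00 ✓; |RH| = 10.20 ✓; ∠(RH, HW) = 90.00° ✓; |HW| = 21.60 ✓; |BW| = 66.22 ✓.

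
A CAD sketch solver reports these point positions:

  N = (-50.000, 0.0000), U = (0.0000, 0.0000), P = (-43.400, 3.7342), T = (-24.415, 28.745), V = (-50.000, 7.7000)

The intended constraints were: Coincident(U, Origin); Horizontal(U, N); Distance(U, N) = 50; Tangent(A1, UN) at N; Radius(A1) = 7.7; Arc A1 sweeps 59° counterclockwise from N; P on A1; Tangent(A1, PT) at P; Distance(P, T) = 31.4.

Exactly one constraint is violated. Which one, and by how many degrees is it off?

Tangent(A1, PT) at P — off by 6.20°.

U = (0.00, 0.00) ✓; U.y = 0.00, N.y = 0.00 ✓; |UN| = 50.00 ✓; ∠(VN, NU) = 90.00° ✓; |VN| = 7.700 ✓; bearing(V→P) − bearing(V→N) = 59.00° ✓; |VP| = 7.700 ✓; ∠(VP, PT) = 96.20° ✗; |PT| = 31.40 ✓.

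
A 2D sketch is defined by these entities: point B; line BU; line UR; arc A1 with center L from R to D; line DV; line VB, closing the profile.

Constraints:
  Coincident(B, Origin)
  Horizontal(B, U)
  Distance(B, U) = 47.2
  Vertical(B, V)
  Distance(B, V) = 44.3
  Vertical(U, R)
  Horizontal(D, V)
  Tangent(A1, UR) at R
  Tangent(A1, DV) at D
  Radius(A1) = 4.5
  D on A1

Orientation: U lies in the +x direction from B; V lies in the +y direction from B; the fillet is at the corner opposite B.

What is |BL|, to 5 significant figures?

58.372

BV is vertical with |BV| = 44.3 and V on the +y side, so V = (0.0000, 44.300). The virtual corner opposite B is at (47.200, 44.300). Since A1 is tangent to UR there, LR ⟂ UR and tangency of A1 to DV means the radius LD is perpendicular to DV, with radius 4.5, so the center L sits 4.5 in from both sides at L = (42.700, 39.800). Then |BL| = |L − B| = 58.372.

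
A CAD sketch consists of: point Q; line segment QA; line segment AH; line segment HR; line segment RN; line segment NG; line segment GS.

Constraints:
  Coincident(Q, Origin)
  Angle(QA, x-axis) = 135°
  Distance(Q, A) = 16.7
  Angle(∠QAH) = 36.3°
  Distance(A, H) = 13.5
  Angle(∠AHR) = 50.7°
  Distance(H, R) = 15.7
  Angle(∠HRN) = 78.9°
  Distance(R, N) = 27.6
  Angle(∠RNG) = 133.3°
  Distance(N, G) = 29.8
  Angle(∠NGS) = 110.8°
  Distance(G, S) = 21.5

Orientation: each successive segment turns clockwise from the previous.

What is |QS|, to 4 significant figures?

53.75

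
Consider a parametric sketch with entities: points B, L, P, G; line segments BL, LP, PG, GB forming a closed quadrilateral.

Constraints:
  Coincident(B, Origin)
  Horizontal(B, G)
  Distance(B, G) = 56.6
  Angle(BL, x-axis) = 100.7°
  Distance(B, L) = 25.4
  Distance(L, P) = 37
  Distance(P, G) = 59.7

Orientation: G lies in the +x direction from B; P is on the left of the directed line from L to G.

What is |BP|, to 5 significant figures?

54.514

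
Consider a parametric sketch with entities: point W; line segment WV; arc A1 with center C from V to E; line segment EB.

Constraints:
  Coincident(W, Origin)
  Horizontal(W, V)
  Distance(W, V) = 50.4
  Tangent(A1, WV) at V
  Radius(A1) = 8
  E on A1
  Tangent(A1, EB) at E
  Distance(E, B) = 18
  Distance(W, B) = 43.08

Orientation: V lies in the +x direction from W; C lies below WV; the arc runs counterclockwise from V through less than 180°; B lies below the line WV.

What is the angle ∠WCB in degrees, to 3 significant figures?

55.6°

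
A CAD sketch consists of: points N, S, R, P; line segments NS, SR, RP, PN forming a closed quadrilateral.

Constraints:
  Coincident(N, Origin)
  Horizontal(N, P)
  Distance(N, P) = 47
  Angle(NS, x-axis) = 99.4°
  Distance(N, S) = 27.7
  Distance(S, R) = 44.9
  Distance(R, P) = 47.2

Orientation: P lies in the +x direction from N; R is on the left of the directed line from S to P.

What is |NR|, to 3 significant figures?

58.6

Checks: |SR| = 44.90 ✓; |RP| = 47.20 ✓.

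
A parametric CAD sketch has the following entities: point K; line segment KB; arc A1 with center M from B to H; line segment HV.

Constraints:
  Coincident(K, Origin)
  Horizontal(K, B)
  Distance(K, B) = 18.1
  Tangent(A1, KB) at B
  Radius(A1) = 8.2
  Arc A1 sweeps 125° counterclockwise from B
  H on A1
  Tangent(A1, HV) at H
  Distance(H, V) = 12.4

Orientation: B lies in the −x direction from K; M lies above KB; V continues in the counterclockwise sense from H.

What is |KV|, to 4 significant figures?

29.56

K is at the origin; KB is horizontal with |KB| = 18.1 and B on the −x side, so B = (-18.10, 0.000). The tangent condition forces MB to be normal to KB, so M = B + (0, 8.2) = (-18.10, 8.200). On A1, B sits at bearing -90° from M; a 125° counterclockwise sweep puts H at bearing 35°, so H = M + 8.2·(cos 35°, sin 35°) = (-11.38, 12.90). Tangency of A1 to HV means the radius MH is perpendicular to HV, so HV runs along (−sin 35°, cos 35°); with |HV| = 12.4, V = (-18.50, 23.06). Then |KV| = |V − K| = 29.56.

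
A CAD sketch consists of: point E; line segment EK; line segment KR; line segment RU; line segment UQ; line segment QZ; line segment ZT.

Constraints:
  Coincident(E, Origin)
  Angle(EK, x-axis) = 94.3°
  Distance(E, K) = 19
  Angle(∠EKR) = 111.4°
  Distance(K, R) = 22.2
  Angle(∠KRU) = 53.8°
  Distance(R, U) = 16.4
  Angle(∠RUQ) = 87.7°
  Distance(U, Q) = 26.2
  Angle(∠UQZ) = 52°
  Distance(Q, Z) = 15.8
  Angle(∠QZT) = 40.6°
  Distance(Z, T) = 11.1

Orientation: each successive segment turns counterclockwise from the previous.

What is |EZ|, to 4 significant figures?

28.33

∠RUQ = 87.7° gives UQ at 21.40° from the x-axis; with |UQ| = 26.2, Q = (7.117, 19.54). ∠UQZ = 52.0° gives QZ at 149.4° from the x-axis; with |QZ| = 15.8, Z = (-6.483, 27.58). Then |EZ| = |Z − E| = 28.33.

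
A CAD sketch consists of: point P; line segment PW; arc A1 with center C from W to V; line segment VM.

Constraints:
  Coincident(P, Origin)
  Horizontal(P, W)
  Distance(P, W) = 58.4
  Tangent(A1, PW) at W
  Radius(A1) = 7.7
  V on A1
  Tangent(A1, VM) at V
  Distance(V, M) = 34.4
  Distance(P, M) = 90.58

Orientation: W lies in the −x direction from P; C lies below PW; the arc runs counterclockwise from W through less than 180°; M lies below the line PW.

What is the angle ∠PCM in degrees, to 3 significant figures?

147°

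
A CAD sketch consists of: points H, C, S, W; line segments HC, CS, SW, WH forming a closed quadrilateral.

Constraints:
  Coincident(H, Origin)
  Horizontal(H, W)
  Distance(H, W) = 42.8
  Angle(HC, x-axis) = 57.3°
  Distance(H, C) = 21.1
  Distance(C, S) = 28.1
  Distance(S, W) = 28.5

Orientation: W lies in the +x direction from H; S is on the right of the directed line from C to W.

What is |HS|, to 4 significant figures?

18.92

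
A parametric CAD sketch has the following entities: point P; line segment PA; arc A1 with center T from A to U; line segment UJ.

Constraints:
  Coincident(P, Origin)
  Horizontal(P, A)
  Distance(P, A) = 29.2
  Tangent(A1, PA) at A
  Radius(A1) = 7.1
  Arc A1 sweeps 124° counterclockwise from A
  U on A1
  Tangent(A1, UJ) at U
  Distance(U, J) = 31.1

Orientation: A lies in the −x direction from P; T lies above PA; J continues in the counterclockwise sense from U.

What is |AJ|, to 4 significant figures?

38.61

P is at the origin; PA is horizontal with |PA| = 29.2 and A on the −x side, so A = (-29.20, 0.000). Since A1 is tangent to PA there, TA ⟂ PA, so T = A + (0, 7.1) = (-29.20, 7.100). On A1, A sits at bearing -90° from T; a 124° counterclockwise sweep puts U at bearing 34°, so U = T + 7.1·(cos 34°, sin 34°) = (-23.31, 11.07). Since A1 is tangent to UJ there, TU ⟂ UJ, so UJ runs along (−sin 34°, cos 34°); with |UJ| = 31.1, J = (-40.70, 36.85). Then |AJ| = |J − A| = 38.61.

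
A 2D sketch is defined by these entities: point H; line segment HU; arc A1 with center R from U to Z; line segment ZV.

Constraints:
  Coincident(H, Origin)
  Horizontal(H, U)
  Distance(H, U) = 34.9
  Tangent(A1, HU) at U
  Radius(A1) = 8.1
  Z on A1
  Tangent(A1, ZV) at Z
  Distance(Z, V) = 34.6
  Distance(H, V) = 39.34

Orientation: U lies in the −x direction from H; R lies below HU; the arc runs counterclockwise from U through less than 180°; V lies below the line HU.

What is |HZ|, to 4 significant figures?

42.63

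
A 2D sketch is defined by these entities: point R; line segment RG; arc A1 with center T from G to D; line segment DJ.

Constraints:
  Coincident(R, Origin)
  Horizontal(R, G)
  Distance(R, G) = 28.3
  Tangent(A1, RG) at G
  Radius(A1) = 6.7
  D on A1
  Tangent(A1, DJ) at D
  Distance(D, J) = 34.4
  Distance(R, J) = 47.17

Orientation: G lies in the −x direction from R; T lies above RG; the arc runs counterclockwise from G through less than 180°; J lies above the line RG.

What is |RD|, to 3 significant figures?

22.7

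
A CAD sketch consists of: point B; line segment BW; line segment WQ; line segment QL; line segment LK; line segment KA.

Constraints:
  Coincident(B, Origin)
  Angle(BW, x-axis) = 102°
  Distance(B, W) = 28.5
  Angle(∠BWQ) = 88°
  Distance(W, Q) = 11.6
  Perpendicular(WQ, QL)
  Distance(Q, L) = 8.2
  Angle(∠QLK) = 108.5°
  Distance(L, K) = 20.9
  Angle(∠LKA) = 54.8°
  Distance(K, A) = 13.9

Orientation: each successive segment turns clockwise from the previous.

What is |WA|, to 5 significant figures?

4.4900

∠QLK = 108.5° gives LK at -151.50° from the x-axis; with |LK| = 20.9, K = (-11.445, 11.843). ∠LKA = 54.8° gives KA at 83.300° from the x-axis; with |KA| = 13.9, A = (-9.8234, 25.649). Then |WA| = |A − W| = 4.4900.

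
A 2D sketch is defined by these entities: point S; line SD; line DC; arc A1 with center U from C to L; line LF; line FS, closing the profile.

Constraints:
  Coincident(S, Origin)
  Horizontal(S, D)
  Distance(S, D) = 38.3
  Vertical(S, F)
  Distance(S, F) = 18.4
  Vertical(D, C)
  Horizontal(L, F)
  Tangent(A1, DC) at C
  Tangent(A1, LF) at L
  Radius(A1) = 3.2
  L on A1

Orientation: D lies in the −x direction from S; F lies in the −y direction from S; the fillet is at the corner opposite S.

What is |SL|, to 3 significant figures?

39.6

The virtual corner opposite S is at (-38.3, -18.4). The tangent condition forces UC to be normal to DC and since A1 is tangent to LF there, UL ⟂ LF, with radius 3.2, so the center U sits 3.2 in from both sides at U = (-35.1, -15.2). That places the tangent points at C = (-38.3, -15.2) on DC and L = (-35.1, -18.4) on LF. Then |SL| = |L − S| = 39.6.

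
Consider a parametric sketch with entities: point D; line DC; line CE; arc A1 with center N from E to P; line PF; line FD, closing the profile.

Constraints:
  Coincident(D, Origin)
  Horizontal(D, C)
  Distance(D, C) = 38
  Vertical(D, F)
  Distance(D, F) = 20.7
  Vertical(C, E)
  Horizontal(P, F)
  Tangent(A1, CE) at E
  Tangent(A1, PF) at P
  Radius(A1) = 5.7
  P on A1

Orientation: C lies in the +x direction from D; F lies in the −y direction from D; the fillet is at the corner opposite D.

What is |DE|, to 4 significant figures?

40.85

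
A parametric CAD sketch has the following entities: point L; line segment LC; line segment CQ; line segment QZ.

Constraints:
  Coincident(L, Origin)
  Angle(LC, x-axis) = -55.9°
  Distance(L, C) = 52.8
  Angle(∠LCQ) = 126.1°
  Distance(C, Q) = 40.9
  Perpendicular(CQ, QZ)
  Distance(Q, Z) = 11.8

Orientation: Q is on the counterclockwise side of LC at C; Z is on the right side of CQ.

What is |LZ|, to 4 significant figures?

90.29

L is at the origin; LC runs at -55.9° with length 52.8, so C = 52.8·(cos -55.9°, sin -55.9°) = (29.60, -43.72). ∠LCQ = 126.1°, so CQ runs at -55.9° + (180° − 126.1°) = -2.000° from the x-axis; with |CQ| = 40.9, Q = C + 40.9·(cos -2.000°, sin -2.000°) = (70.48, -45.15). CQ ⟂ QZ; with |QZ| = 11.8 on the right of CQ, Z = Q + 11.8·(-0.03490, -0.9994) = (70.07, -56.94). Then |LZ| = |Z − L| = 90.29.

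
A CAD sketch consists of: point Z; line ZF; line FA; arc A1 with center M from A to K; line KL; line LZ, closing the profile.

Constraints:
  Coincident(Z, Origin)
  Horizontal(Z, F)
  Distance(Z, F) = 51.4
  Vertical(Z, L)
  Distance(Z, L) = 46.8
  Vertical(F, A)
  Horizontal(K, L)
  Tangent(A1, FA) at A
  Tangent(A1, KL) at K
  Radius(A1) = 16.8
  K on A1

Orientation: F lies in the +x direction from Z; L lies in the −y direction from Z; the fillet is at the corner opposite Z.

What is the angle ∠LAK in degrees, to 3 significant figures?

26.9°

Z is at the origin; ZF is horizontal with |ZF| = 51.4 and F on the +x side, so F = (51.4, 0.00). ZL is vertical with |ZL| = 46.8 and L on the −y side, so L = (0.00, -46.8). The virtual corner opposite Z is at (51.4, -46.8). Tangency of A1 to FA means the radius MA is perpendicular to FA and tangency of A1 to KL means the radius MK is perpendicular to KL, with radius 16.8, so the center M sits 16.8 in from both sides at M = (34.6, -30.0). That places the tangent points at A = (51.4, -30.0) on FA and K = (34.6, -46.8) on KL. Then cos ∠LAK = AL·AK / (|AL||AK|), giving 26.9°.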